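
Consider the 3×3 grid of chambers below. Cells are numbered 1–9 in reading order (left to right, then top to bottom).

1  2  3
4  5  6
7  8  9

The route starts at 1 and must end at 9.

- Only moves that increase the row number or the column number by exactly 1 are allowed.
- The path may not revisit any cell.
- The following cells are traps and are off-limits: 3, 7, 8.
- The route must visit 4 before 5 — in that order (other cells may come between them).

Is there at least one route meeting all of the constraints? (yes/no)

One route that works: 1 → 4 → 5 → 6 → 9.

yes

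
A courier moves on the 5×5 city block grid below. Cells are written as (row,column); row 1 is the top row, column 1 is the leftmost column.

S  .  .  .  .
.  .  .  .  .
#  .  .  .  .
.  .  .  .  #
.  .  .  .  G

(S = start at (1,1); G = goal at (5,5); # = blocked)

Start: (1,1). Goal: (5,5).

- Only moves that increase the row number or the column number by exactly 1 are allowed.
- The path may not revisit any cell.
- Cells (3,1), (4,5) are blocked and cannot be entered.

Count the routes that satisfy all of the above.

25

A right/down-only route from (1,1) to (5,5) makes exactly 4 down-moves and 4 right-moves in some order.
With no other constraints that would be C(8,4) = 70 routes.
Subtract routes through each blocked cell (inclusion–exclusion for overlaps): − through (3,1): 15 − through (4,5): 35 + through (3,1)&(4,5): 5 → 25.
That gives 25 routes.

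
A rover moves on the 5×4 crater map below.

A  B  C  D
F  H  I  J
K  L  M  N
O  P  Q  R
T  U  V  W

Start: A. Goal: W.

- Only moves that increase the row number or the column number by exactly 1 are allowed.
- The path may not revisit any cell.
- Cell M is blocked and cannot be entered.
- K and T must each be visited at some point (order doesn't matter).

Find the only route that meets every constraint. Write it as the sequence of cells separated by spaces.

A F K O T U V W

Moves only go right or down, so the column and row indices never decrease.
Route from A: 4× down (reaching T), 3× right (reaching W) — 7 moves in all.
Check: all required cells visited.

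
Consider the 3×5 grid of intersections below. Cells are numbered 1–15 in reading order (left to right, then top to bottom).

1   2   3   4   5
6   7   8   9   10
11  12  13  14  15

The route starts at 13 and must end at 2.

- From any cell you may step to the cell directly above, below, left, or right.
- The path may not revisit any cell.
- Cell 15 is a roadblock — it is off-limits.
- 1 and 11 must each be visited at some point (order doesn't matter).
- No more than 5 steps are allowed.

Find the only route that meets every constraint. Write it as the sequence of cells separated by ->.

The budget equals the shortest possible length, so every move has to be on a shortest route through the required cells.
Route from 13: 2× left (reaching 11), 2× up (reaching 1), right to 2 — 5 moves in all.
Check: all required cells visited; 5 ≤ 5 moves.

13 -> 12 -> 11 -> 6 -> 1 -> 2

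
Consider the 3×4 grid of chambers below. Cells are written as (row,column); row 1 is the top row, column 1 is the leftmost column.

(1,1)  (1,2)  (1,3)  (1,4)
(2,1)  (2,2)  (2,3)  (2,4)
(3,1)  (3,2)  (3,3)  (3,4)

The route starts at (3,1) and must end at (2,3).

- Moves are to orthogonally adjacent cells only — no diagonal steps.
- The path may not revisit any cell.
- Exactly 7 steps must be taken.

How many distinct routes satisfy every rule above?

Need simple routes of exactly 7 moves from (3,1) to (2,3) (Manhattan distance 3, so 2 moves are spent on a detour and 2 undoing it).
Enumerating: (3,1) (2,1) (1,1) (1,2) (2,2) (3,2) (3,3) (2,3) | (3,1) (2,1) (1,1) (1,2) (1,3) (1,4) (2,4) (2,3) | (3,1) (2,1) (2,2) (1,2) (1,3) (1,4) (2,4) (2,3) | (3,1) (2,1) (2,2) (3,2) (3,3) (3,4) (2,4) (2,3) | (3,1) (3,2) (2,2) (1,2) (1,3) (1,4) (2,4) (2,3) | (3,1) (3,2) (2,2) (2,1) (1,1) (1,2) (1,3) (2,3) | (3,1) (3,2) (3,3) (3,4) (2,4) (1,4) (1,3) (2,3).
That gives 7 routes.

7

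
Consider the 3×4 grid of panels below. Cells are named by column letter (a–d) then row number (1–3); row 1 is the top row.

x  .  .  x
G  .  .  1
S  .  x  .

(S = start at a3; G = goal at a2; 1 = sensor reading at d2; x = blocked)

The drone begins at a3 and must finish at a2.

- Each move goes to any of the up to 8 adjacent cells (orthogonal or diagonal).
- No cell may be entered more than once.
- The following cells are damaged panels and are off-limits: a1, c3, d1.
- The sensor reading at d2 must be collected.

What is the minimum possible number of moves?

Any route passes through d2 somewhere between a3 and a2. Summing Chebyshev distances along the two legs (a3 → d2 → a2) gives a lower bound of 3 + 3 = 6 moves.
A route of 6 moves achieves this: a3 → b2 → c1 → d2 → c2 → b1 → a2.
Since 6 matches the lower bound, it is optimal.

6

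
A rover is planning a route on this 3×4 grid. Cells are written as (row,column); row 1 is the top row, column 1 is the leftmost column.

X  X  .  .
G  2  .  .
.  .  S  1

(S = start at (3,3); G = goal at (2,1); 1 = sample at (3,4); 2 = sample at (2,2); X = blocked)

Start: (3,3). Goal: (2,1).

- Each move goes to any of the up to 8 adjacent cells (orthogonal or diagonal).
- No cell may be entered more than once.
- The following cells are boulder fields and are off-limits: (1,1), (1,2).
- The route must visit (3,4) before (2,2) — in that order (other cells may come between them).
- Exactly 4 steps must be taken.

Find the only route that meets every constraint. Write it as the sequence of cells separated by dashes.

(3,3) - (3,4) - (2,3) - (2,2) - (2,1)

The waypoints must appear in the order (3,4), (2,2), with no cell reused.
Route from (3,3): right 1 to (3,4), up-left 1 to (2,3), left 2 to (2,1) — 4 moves in all.
Check: order respected (1 at step 1, 2 at step 3); 4 moves as required.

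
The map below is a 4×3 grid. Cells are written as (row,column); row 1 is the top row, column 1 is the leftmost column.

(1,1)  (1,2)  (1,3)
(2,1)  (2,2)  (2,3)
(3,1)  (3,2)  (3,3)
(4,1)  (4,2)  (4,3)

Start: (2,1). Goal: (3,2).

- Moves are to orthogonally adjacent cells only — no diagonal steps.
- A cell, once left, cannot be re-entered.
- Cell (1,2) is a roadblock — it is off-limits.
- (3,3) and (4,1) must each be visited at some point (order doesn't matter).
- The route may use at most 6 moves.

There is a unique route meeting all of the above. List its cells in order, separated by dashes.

Any route must reach (3,3) and (4,1) and still end at (3,2) within 6 moves, so the order of the required stops is forced.
Route from (2,1): down 2 to (4,1), right 2 to (4,3), up 1 to (3,3), left 1 to (3,2) — 6 moves in all.
Check: all required cells visited; 6 ≤ 6 moves.

(2,1) - (3,1) - (4,1) - (4,2) - (4,3) - (3,3) - (3,2)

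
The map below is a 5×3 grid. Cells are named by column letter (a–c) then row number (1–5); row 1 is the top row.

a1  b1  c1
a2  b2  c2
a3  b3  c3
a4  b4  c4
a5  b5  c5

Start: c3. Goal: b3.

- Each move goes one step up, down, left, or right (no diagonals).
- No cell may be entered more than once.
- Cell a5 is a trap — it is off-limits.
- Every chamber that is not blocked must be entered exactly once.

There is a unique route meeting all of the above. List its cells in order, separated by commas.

c3, c4, c5, b5, b4, a4, a3, a2, a1, b1, c1, c2, b2, b3

Need to visit all 14 open cells exactly once, starting at c3 and ending at b3.
Route from c3: down 2 to c5, left 1 to b5, up 1 to b4, left 1 to a4, up 3 to a1, right 2 to c1, down 1 to c2, left 1 to b2, down 1 to b3 — 13 moves in all.
Check: all 14 open cells covered.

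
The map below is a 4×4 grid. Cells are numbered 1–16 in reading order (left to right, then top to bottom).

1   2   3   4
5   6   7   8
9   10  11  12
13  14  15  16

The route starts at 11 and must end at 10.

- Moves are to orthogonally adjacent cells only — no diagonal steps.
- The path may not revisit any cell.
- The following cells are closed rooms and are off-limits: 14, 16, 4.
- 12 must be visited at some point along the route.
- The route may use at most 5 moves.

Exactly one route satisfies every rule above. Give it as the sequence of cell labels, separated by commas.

Any route must reach 12 and still end at 10 within 5 moves, so the order of the required stops is forced.
Route from 11: right 1 to 12, up 1 to 8, left 2 to 6, down 1 to 10 — 5 moves in all.
Check: all required cells visited; 5 ≤ 5 moves.

11, 12, 8, 7, 6, 10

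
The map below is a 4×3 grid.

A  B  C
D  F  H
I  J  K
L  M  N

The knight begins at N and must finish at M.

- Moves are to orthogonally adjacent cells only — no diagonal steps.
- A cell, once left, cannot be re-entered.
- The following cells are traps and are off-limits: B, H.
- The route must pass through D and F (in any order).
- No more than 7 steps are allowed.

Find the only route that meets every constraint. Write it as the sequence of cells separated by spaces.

N K J F D I L M

The budget equals the shortest possible length, so every move has to be on a shortest route through the required cells.
Route from N: up to K, left to J, up to F, left to D, 2× down (reaching L), right to M — 7 moves in all.
Check: all required cells visited; 7 ≤ 7 moves.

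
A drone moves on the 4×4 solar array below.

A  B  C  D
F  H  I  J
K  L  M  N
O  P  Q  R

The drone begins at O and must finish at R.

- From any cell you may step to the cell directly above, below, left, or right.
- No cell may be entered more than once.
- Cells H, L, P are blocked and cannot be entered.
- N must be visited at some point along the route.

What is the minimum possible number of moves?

9

Any route passes through N somewhere between O and R. Summing Manhattan distances along the two legs (O → N → R) gives a lower bound of 4 + 1 = 5 moves.
That bound ignores the blocked cells. Measuring each leg by the fewest moves that actually steer around them (O→N: 8; N→R: 1) raises the lower bound to 9.
A route of 9 moves exists: O → K → F → A → B → C → I → M → N → R.
Since 9 matches that lower bound, it is optimal.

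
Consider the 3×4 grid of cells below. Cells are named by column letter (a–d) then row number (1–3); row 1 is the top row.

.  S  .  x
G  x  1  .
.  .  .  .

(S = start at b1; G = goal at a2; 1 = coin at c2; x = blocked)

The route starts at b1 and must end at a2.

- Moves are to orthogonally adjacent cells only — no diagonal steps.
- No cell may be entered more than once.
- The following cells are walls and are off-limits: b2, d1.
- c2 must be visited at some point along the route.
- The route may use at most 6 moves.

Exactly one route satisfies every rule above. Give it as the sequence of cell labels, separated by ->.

The 6-move cap with required stops at c2 leaves no slack for detours.
Route from b1: right to c1, 2× down (reaching c3), 2× left (reaching a3), up to a2 — 6 moves in all.
Check: all required cells visited; 6 ≤ 6 moves.

b1 -> c1 -> c2 -> c3 -> b3 -> a3 -> a2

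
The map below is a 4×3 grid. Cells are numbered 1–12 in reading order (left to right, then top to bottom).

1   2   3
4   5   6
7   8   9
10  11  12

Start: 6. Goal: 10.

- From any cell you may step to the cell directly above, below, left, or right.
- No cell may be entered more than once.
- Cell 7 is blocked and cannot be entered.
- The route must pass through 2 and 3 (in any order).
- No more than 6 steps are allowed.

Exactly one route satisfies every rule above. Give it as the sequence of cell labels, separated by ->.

6 -> 3 -> 2 -> 5 -> 8 -> 11 -> 10

Any route must reach 2 and 3 and still end at 10 within 6 moves, so the order of the required stops is forced.
Route from 6: up to 3, left to 2, 3× down (reaching 11), left to 10 — 6 moves in all.
Check: all required cells visited; 6 ≤ 6 moves.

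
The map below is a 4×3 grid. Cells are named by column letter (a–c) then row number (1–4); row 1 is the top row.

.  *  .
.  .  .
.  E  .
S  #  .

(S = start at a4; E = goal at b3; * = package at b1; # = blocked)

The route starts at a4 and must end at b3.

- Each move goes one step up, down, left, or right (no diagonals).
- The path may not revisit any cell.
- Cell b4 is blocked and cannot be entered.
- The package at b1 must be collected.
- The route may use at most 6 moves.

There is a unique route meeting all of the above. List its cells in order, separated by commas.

a4, a3, a2, a1, b1, b2, b3

The budget equals the shortest possible length, so every move has to be on a shortest route through the required cells.
Route from a4: 3× up (reaching a1), right to b1, 2× down (reaching b3) — 6 moves in all.
Check: all required cells visited; 6 ≤ 6 moves.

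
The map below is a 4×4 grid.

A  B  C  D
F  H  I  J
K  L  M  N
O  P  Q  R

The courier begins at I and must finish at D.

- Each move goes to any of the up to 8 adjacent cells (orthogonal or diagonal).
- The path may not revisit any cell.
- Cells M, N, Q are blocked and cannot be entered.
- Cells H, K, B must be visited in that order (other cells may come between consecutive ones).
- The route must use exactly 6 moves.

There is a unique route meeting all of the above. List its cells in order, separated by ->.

I -> H -> K -> F -> B -> C -> D

The waypoints must appear in the order H, K, B, with no cell reused.
Route from I: left 1 to H, down-left 1 to K, up 1 to F, up-right 1 to B, right 2 to D — 6 moves in all.
Check: order respected (H at step 1, K at step 2, B at step 4); 6 moves as required.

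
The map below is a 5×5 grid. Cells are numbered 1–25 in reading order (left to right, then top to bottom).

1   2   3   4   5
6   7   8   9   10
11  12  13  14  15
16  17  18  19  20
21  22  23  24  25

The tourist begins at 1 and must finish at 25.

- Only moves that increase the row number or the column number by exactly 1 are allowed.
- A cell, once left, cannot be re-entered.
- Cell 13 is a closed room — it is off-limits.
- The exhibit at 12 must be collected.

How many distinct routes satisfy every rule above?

12

A right/down-only route from 1 to 25 makes exactly 4 down-moves and 4 right-moves in some order.
With no other constraints that would be C(8,4) = 70 routes.
Split at 12 and multiply the segment counts (each segment already excludes blocked cells): 1→12: 3; 12→25: 4; product = 12.
That gives 12 routes.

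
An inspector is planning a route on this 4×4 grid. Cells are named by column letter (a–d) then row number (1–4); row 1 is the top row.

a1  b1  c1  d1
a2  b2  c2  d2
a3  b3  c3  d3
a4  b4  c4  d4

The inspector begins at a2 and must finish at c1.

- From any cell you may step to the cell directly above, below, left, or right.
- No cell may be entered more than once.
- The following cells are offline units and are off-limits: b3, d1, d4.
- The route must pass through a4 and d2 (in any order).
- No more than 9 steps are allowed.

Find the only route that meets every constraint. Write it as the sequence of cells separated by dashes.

a2 - a3 - a4 - b4 - c4 - c3 - d3 - d2 - c2 - c1

The budget equals the shortest possible length, so every move has to be on a shortest route through the required cells.
Route from a2: 2× down (reaching a4), 2× right (reaching c4), up to c3, right to d3, up to d2, left to c2, up to c1 — 9 moves in all.
Check: all required cells visited; 9 ≤ 9 moves.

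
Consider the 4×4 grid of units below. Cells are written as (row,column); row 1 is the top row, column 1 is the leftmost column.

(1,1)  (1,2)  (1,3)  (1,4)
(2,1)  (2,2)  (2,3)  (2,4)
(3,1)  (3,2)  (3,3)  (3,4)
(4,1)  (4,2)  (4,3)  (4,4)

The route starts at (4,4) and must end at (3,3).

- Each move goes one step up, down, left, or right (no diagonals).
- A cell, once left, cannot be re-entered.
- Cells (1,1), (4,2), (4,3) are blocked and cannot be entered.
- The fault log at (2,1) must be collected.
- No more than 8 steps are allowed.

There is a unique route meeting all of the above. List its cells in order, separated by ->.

(4,4) -> (3,4) -> (2,4) -> (2,3) -> (2,2) -> (2,1) -> (3,1) -> (3,2) -> (3,3)

Any route must reach (2,1) and still end at (3,3) within 8 moves, so the order of the required stops is forced.
Route from (4,4): 2× up (reaching (2,4)), 3× left (reaching (2,1)), down to (3,1), 2× right (reaching (3,3)) — 8 moves in all.
Check: all required cells visited; 8 ≤ 8 moves.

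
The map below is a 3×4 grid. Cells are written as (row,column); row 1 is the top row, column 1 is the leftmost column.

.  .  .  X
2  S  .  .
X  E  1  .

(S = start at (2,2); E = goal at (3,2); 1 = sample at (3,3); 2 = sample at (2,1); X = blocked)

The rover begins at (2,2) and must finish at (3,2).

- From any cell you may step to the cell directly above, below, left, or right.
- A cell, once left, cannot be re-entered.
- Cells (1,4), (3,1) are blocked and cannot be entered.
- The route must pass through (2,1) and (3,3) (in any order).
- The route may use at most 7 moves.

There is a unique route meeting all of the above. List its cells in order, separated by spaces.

The 7-move cap with required stops at (2,1), (3,3) leaves no slack for detours.
Route from (2,2): left 1 to (2,1), up 1 to (1,1), right 2 to (1,3), down 2 to (3,3), left 1 to (3,2) — 7 moves in all.
Check: all required cells visited; 7 ≤ 7 moves.

(2,2) (2,1) (1,1) (1,2) (1,3) (2,3) (3,3) (3,2)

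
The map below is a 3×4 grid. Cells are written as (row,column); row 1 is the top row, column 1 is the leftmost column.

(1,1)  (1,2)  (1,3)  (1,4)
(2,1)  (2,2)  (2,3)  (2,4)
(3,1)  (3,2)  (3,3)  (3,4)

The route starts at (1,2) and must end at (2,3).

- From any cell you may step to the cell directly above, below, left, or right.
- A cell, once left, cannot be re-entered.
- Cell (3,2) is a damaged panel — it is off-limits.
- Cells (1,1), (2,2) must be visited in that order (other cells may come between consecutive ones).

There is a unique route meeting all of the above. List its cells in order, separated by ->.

(1,2) -> (1,1) -> (2,1) -> (2,2) -> (2,3)

The waypoints must appear in the order (1,1), (2,2), with no cell reused.
Route from (1,2): left 1 to (1,1), down 1 to (2,1), right 2 to (2,3) — 4 moves in all.
Check: order respected ((1,1) at step 1, (2,2) at step 3).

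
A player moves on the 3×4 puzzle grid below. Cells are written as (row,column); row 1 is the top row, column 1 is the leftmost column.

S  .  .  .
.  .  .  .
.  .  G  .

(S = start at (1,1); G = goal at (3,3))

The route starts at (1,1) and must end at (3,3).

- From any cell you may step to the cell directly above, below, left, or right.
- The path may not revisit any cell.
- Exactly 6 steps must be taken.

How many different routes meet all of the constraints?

Need simple routes of exactly 6 moves from (1,1) to (3,3) (Manhattan distance 4, so 1 moves are spent on a detour and 1 undoing it).
Branch systematically from the start, pruning whenever the remaining move budget drops below the Manhattan distance to (3,3) or differs from it in parity. Grouping the completions by first move — via (2,1): 3; via (1,2): 6 — and summing: 3 + 6 = 9.
That gives 9 routes.

9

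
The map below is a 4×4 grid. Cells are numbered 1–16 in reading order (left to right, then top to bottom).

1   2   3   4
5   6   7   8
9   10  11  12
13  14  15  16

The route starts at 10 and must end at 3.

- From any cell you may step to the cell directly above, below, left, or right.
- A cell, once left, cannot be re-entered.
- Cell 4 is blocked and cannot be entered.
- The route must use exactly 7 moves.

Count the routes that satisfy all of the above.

12

Need simple routes of exactly 7 moves from 10 to 3 (Manhattan distance 3, so 2 moves are spent on a detour and 2 undoing it).
Branch systematically from the start, pruning whenever the remaining move budget drops below the Manhattan distance to 3 or differs from it in parity. Grouping the completions by first move — via 14: 7; via 9: 2; via 11: 3 (no valid completion starts via 6) — and summing: 7 + 2 + 3 = 12.
That gives 12 routes.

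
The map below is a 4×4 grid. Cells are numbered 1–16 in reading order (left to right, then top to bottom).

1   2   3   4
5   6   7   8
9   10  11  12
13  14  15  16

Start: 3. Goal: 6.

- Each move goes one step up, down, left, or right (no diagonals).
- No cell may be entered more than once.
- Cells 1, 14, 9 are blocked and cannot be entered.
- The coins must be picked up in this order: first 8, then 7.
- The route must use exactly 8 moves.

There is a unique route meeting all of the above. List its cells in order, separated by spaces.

3 4 8 12 16 15 11 7 6

The waypoints must appear in the order 8, 7, with no cell reused.
Route from 3: right to 4, 3× down (reaching 16), left to 15, 2× up (reaching 7), left to 6 — 8 moves in all.
Check: order respected (8 at step 2, 7 at step 7); 8 moves as required.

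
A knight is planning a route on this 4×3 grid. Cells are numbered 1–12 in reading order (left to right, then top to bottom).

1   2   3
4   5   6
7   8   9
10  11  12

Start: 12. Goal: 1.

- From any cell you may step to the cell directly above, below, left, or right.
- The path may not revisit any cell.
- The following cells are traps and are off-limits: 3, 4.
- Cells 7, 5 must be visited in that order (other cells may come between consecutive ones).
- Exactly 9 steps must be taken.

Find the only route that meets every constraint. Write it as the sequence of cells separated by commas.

The waypoints must appear in the order 7, 5, with no cell reused.
Route from 12: left 2 to 10, up 1 to 7, right 2 to 9, up 1 to 6, left 1 to 5, up 1 to 2, left 1 to 1 — 9 moves in all.
Check: order respected (7 at step 3, 5 at step 7); 9 moves as required.

12, 11, 10, 7, 8, 9, 6, 5, 2, 1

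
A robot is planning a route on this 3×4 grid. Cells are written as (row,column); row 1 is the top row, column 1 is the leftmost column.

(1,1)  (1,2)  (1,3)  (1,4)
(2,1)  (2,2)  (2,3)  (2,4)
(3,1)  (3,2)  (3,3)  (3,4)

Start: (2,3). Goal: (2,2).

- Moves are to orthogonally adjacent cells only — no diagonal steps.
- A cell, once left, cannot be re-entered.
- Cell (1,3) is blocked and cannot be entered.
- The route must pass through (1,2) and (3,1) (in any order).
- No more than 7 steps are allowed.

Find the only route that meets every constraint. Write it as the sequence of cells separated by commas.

The budget equals the shortest possible length, so every move has to be on a shortest route through the required cells.
Route from (2,3): down 1 to (3,3), left 2 to (3,1), up 2 to (1,1), right 1 to (1,2), down 1 to (2,2) — 7 moves in all.
Check: all required cells visited; 7 ≤ 7 moves.

(2,3), (3,3), (3,2), (3,1), (2,1), (1,1), (1,2), (2,2)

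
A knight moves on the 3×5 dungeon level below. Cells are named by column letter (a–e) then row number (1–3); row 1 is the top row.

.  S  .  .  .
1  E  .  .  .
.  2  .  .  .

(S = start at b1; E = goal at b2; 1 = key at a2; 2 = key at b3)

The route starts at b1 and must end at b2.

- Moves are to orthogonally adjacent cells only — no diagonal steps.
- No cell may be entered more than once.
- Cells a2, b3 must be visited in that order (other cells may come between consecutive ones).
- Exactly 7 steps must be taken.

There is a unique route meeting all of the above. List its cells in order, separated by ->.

b1 -> a1 -> a2 -> a3 -> b3 -> c3 -> c2 -> b2

The waypoints must appear in the order a2, b3, with no cell reused.
Route from b1: left to a1, 2× down (reaching a3), 2× right (reaching c3), up to c2, left to b2 — 7 moves in all.
Check: order respected (1 at step 2, 2 at step 4); 7 moves as required.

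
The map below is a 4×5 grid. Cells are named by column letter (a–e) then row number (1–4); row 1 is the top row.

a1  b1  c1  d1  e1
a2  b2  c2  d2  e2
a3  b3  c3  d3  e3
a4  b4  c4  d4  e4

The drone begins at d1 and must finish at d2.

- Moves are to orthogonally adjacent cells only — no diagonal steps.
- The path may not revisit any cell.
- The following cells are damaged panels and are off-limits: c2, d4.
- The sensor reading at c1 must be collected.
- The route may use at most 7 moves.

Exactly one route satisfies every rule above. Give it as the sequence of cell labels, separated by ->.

The budget equals the shortest possible length, so every move has to be on a shortest route through the required cells.
Route from d1: left 2 to b1, down 2 to b3, right 2 to d3, up 1 to d2 — 7 moves in all.
Check: all required cells visited; 7 ≤ 7 moves.

d1 -> c1 -> b1 -> b2 -> b3 -> c3 -> d3 -> d2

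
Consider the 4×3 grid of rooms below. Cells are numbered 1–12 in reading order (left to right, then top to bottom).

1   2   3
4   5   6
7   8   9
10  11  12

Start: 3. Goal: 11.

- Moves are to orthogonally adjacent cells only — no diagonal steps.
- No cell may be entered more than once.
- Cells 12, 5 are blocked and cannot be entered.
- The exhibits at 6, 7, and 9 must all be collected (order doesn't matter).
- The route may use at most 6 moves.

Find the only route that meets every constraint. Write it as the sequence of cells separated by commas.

The 6-move cap with required stops at 6, 7, 9 leaves no slack for detours.
Route from 3: 2× down (reaching 9), 2× left (reaching 7), down to 10, right to 11 — 6 moves in all.
Check: all required cells visited; 6 ≤ 6 moves.

3, 6, 9, 8, 7, 10, 11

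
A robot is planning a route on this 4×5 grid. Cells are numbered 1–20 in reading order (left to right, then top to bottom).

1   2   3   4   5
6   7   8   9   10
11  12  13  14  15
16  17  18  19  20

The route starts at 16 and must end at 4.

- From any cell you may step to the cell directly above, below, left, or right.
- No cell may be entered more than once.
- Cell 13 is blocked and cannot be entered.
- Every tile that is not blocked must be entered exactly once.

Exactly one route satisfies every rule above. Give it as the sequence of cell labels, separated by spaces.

16 11 6 1 2 3 8 7 12 17 18 19 20 15 14 9 10 5 4

Need to visit all 19 open cells exactly once, starting at 16 and ending at 4.
Cell 20 has only two open neighbours (15 and 19), so the path must pass straight through it: one of those is the cell it's entered from and the other is where it exits.
Route from 16: up 3 to 1, right 2 to 3, down 1 to 8, left 1 to 7, down 2 to 17, right 3 to 20, up 1 to 15, left 1 to 14, up 1 to 9, right 1 to 10, up 1 to 5, left 1 to 4 — 18 moves in all.
Check: all 19 open cells covered.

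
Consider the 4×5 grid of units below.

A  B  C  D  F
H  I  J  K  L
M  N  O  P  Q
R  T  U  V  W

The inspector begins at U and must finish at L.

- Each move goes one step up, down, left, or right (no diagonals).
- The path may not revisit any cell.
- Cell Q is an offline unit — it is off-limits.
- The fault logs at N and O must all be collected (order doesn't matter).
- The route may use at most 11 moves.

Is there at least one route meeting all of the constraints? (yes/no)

yes

One route that works: U → O → N → I → J → K → L.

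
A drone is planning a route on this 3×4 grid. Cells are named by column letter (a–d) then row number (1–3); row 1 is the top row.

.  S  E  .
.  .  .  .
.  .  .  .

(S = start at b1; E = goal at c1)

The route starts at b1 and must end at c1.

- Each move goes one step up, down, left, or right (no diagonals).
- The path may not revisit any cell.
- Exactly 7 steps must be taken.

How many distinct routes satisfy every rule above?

9

Need simple routes of exactly 7 moves from b1 to c1 (Manhattan distance 1, so 3 moves are spent on a detour and 3 undoing it).
Branch systematically from the start, pruning whenever the remaining move budget drops below the Manhattan distance to c1 or differs from it in parity. Grouping the completions by first move — via b2: 5; via a1: 4 (no valid completion starts via c1) — and summing: 5 + 4 = 9.
That gives 9 routes.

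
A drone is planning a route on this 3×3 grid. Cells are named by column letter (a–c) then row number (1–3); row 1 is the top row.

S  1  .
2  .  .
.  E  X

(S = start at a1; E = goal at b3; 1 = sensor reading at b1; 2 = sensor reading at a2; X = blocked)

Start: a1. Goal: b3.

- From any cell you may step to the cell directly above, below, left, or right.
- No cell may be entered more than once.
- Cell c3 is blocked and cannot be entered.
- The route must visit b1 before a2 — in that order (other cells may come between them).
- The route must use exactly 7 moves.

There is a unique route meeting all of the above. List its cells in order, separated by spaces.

a1 b1 c1 c2 b2 a2 a3 b3

The waypoints must appear in the order b1, a2, with no cell reused.
Route from a1: 2× right (reaching c1), down to c2, 2× left (reaching a2), down to a3, right to b3 — 7 moves in all.
Check: order respected (1 at step 1, 2 at step 5); 7 moves as required.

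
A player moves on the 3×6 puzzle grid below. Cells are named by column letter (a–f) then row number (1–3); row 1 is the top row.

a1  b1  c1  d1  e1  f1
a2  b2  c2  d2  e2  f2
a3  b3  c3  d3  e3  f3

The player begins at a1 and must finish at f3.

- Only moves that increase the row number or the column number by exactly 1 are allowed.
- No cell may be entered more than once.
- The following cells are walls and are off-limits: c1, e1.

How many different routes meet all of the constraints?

11

A right/down-only route from a1 to f3 makes exactly 2 down-moves and 5 right-moves in some order.
With no other constraints that would be C(7,2) = 21 routes.
Subtract routes through each blocked cell (inclusion–exclusion for overlaps): − through c1: 10 − through e1: 3 + through c1&e1: 3 → 11.
That gives 11 routes.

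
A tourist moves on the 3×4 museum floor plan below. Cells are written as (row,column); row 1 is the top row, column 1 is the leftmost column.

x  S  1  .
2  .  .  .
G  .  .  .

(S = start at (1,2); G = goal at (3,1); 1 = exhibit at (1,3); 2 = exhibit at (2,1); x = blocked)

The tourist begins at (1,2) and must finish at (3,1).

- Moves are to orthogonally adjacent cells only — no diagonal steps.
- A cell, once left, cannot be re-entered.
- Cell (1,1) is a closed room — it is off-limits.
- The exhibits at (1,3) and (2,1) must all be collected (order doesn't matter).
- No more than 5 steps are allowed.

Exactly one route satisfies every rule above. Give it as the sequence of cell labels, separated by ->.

(1,2) -> (1,3) -> (2,3) -> (2,2) -> (2,1) -> (3,1)

The 5-move cap with required stops at (1,3), (2,1) leaves no slack for detours.
Route from (1,2): right to (1,3), down to (2,3), 2× left (reaching (2,1)), down to (3,1) — 5 moves in all.
Check: all required cells visited; 5 ≤ 5 moves.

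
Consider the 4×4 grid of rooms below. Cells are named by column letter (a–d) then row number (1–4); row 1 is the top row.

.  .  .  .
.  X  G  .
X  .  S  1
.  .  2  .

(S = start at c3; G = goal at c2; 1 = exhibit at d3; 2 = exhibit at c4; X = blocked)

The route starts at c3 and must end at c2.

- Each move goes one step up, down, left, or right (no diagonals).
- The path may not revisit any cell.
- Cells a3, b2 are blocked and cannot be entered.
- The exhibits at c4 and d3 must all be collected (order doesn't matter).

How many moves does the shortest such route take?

Any route passes through c4 and d3 in some order between c3 and c2. Summing Manhattan distances along each leg and taking the cheapest ordering (c3 → d3 → c4 → c2) gives a lower bound of 1 + 2 + 2 = 5 moves.
A route of 5 moves achieves this: c3 → c4 → d4 → d3 → d2 → c2.
Since 5 matches the lower bound, it is optimal.

5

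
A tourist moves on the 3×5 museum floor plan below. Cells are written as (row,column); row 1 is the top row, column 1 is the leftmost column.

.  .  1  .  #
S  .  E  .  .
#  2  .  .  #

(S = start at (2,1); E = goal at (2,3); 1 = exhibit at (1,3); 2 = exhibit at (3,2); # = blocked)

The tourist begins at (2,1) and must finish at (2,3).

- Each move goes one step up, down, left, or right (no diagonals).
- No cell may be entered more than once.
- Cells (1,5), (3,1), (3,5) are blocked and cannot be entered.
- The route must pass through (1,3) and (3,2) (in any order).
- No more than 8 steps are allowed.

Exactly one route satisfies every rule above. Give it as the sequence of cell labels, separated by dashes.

(2,1) - (2,2) - (3,2) - (3,3) - (3,4) - (2,4) - (1,4) - (1,3) - (2,3)

Any route must reach (1,3) and (3,2) and still end at (2,3) within 8 moves, so the order of the required stops is forced.
Route from (2,1): right 1 to (2,2), down 1 to (3,2), right 2 to (3,4), up 2 to (1,4), left 1 to (1,3), down 1 to (2,3) — 8 moves in all.
Check: all required cells visited; 8 ≤ 8 moves.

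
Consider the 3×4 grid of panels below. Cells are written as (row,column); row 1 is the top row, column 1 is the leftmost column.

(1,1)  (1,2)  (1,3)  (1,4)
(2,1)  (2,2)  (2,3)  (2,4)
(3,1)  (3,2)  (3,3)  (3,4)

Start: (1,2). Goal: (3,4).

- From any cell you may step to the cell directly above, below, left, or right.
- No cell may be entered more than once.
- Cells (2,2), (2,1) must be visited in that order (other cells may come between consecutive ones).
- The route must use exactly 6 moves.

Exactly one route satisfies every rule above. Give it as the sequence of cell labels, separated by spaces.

The waypoints must appear in the order (2,2), (2,1), with no cell reused.
Route from (1,2): down 1 to (2,2), left 1 to (2,1), down 1 to (3,1), right 3 to (3,4) — 6 moves in all.
Check: order respected ((2,2) at step 1, (2,1) at step 2); 6 moves as required.

(1,2) (2,2) (2,1) (3,1) (3,2) (3,3) (3,4)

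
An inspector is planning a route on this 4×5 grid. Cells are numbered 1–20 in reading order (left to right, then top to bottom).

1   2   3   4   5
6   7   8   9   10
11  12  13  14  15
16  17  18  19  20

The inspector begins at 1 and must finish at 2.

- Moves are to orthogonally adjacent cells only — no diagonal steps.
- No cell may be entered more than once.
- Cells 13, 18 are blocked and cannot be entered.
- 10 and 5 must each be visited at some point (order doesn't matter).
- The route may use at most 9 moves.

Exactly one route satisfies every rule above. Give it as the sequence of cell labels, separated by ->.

The budget equals the shortest possible length, so every move has to be on a shortest route through the required cells.
Route from 1: down to 6, 4× right (reaching 10), up to 5, 3× left (reaching 2) — 9 moves in all.
Check: all required cells visited; 9 ≤ 9 moves.

1 -> 6 -> 7 -> 8 -> 9 -> 10 -> 5 -> 4 -> 3 -> 2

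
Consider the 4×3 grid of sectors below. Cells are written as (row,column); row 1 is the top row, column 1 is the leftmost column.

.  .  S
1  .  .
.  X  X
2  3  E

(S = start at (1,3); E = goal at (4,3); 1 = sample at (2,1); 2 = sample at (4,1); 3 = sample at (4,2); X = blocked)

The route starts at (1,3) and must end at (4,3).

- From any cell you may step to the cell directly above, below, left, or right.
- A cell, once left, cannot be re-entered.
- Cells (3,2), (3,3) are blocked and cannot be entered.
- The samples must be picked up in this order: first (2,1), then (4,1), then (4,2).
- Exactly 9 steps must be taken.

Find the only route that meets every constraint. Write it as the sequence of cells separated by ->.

The waypoints must appear in the order (2,1), (4,1), (4,2), with no cell reused.
Route from (1,3): down 1 to (2,3), left 1 to (2,2), up 1 to (1,2), left 1 to (1,1), down 3 to (4,1), right 2 to (4,3) — 9 moves in all.
Check: order respected (1 at step 5, 2 at step 7, 3 at step 8); 9 moves as required.

(1,3) -> (2,3) -> (2,2) -> (1,2) -> (1,1) -> (2,1) -> (3,1) -> (4,1) -> (4,2) -> (4,3)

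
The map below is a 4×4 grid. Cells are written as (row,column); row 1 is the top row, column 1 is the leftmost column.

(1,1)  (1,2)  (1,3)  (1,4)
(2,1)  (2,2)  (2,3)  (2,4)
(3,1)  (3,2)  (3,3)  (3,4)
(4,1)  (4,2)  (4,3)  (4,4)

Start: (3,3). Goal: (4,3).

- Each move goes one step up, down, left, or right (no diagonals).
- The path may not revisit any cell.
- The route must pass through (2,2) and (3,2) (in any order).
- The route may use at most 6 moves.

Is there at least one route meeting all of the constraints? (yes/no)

yes

One route that works: (3,3) → (2,3) → (2,2) → (3,2) → (4,2) → (4,3).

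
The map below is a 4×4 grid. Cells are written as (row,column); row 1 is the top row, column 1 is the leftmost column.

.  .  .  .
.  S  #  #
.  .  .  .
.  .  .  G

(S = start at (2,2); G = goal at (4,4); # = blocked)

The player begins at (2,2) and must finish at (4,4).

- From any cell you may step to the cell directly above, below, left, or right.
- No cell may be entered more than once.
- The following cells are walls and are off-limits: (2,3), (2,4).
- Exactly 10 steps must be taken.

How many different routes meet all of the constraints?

4

Need simple routes of exactly 10 moves from (2,2) to (4,4) (Manhattan distance 4, so 3 moves are spent on a detour and 3 undoing it).
Enumerating: (2,2) (1,2) (1,1) (2,1) (3,1) (4,1) (4,2) (3,2) (3,3) (4,3) (4,4) | (2,2) (1,2) (1,1) (2,1) (3,1) (4,1) (4,2) (3,2) (3,3) (3,4) (4,4) | (2,2) (1,2) (1,1) (2,1) (3,1) (4,1) (4,2) (4,3) (3,3) (3,4) (4,4) | (2,2) (1,2) (1,1) (2,1) (3,1) (3,2) (4,2) (4,3) (3,3) (3,4) (4,4).
That gives 4 routes.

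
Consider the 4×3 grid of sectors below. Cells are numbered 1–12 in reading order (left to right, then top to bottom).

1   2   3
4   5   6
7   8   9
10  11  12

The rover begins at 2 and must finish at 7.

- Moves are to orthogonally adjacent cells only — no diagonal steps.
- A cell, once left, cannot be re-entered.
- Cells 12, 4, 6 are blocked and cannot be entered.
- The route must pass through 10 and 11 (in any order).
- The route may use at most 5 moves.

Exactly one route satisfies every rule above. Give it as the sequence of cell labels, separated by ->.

2 -> 5 -> 8 -> 11 -> 10 -> 7

The 5-move cap with required stops at 10, 11 leaves no slack for detours.
Route from 2: down 3 to 11, left 1 to 10, up 1 to 7 — 5 moves in all.
Check: all required cells visited; 5 ≤ 5 moves.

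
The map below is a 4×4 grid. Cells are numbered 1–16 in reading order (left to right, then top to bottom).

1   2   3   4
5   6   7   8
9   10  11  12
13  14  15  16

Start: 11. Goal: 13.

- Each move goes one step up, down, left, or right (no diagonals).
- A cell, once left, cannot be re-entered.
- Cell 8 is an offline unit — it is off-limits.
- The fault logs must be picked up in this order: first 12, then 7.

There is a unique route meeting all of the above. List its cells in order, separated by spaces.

11 12 16 15 14 10 6 7 3 2 1 5 9 13

The waypoints must appear in the order 12, 7, with no cell reused.
Route from 11: right 1 to 12, down 1 to 16, left 2 to 14, up 2 to 6, right 1 to 7, up 1 to 3, left 2 to 1, down 3 to 13 — 13 moves in all.
Check: order respected (12 at step 1, 7 at step 7).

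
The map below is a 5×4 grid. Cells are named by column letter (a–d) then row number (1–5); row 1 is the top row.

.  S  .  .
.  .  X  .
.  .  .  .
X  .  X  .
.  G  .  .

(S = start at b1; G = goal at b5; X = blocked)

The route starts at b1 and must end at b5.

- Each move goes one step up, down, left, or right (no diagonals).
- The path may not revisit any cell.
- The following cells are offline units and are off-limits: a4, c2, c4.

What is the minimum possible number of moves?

The Manhattan distance from b1 to b5 is |1−5| + |2−2| = 4, so at least 4 moves are needed.
A route of 4 moves achieves this: b1 → b2 → b3 → b4 → b5.
Since 4 matches the lower bound, it is optimal.

4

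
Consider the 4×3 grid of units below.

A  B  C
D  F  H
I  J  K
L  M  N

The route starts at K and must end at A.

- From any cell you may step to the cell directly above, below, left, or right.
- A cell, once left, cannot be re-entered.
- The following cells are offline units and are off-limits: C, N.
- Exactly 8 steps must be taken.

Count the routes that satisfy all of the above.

2

Need simple routes of exactly 8 moves from K to A (Manhattan distance 4, so 2 moves are spent on a detour and 2 undoing it).
Enumerating: K H F J M L I D A | K J M L I D F B A.
That gives 2 routes.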